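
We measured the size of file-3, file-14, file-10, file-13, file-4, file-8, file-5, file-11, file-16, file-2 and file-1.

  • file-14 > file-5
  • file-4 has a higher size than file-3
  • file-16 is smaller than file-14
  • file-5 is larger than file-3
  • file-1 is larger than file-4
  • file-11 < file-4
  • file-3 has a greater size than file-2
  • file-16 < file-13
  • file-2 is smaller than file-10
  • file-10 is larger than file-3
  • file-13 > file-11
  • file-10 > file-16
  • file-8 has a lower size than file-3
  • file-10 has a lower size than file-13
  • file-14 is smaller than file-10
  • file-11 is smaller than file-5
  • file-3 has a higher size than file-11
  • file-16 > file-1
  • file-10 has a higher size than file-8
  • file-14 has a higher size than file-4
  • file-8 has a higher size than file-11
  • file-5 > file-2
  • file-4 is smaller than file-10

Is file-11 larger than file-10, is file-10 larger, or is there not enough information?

file-10

The relevant relations are file-11 < file-8; file-8 < file-3; file-3 < file-4; file-4 < file-1; file-1 < file-16; file-16 < file-14; file-14 < file-10.
Together: file-11 < file-8 < file-3 < file-4 < file-1 < file-16 < file-14 < file-10.
So file-10 is larger.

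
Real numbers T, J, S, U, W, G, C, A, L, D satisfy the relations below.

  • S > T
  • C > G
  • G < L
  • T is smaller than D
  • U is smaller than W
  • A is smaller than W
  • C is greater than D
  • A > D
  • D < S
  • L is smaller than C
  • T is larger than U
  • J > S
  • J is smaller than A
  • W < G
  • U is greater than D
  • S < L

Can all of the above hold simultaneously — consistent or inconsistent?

Chaining the given relations yields D < U < T, so D < T. But one relation states T < D. These cannot both hold.

inconsistent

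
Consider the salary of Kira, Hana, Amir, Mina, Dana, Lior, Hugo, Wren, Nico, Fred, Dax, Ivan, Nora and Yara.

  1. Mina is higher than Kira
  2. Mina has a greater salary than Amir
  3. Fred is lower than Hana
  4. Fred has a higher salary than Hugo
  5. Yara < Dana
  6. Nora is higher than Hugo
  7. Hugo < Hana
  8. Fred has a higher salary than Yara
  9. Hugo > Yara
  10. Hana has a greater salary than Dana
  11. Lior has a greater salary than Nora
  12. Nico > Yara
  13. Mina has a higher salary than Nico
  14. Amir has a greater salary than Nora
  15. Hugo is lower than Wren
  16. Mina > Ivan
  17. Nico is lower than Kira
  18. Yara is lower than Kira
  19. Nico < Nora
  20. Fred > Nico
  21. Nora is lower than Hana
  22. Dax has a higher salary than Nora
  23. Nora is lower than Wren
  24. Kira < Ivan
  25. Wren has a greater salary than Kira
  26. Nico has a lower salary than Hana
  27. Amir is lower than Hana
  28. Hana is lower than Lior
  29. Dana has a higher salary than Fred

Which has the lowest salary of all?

Yara

Nico is not least since Yara < Nico; Kira is not least since Yara < Kira; Hugo is not least since Yara < Hugo; Ivan is not least since Kira < Ivan; Nora is not least since Nico < Nora; Fred is not least since Nico < Fred; Dana is not least since Yara < Dana; Wren is not least since Kira < Wren; Amir is not least since Nora < Amir; Dax is not least since Nora < Dax; Mina is not least since Amir < Mina; Hana is not least since Fred < Hana; Lior is not least since Hana < Lior.
Only Yara has nothing below it, so Yara is the lowest salary.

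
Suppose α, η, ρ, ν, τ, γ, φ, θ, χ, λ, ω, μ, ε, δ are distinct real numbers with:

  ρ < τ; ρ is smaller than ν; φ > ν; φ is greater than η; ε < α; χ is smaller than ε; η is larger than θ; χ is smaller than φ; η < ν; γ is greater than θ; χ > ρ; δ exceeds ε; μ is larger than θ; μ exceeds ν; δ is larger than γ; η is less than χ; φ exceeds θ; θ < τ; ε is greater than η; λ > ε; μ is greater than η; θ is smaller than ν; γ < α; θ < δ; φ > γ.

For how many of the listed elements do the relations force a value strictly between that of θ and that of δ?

4

Chaining upward from θ reaches: γ, η, χ, ν, μ, τ, ε, φ, α, λ.
Chaining downward from δ reaches: γ, η, ρ, χ, ε.
Strictly between θ and δ are those in both lists: γ, η, χ, ε — 4 elements.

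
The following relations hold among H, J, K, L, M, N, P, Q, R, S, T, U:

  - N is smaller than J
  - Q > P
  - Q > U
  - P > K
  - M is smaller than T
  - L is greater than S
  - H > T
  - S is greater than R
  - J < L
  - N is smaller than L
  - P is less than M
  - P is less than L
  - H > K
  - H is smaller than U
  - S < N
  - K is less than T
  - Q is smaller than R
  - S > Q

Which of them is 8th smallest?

R

The consecutive relations fix a unique order: K < P < M < T < H < U < Q < R < S < N < J < L.
The 8th smallest is R.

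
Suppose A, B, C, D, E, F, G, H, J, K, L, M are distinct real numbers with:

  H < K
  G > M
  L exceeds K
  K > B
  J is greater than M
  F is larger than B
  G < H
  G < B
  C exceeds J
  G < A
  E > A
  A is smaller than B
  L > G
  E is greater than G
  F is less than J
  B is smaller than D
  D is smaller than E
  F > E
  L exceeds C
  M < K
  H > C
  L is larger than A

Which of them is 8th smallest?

J

Chaining the given pairs: M < G < A < B < D < E < F < J < C < H < K < L.
The 8th smallest is J.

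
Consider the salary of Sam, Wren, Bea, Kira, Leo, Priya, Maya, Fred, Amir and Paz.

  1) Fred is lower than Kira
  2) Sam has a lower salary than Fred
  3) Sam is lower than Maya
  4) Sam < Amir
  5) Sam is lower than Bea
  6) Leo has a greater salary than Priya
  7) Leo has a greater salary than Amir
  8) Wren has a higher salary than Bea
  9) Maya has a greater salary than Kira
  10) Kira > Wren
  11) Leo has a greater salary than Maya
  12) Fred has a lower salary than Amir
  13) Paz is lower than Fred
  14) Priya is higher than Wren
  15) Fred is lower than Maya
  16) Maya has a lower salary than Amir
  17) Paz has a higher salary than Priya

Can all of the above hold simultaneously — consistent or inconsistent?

The single ordering Sam < Bea < Wren < Priya < Paz < Fred < Kira < Maya < Amir < Leo satisfies every listed relation, so no contradiction arises.

consistent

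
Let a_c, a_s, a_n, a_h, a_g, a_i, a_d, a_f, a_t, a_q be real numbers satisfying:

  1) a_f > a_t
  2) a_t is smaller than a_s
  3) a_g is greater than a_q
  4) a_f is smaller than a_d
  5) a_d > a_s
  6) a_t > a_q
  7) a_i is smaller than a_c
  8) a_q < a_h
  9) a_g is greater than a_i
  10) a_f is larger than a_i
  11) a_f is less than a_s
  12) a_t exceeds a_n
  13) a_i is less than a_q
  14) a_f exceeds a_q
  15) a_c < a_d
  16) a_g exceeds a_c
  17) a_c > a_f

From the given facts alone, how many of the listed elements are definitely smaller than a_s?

5

Directly below a_s: a_t, a_f.
One step further: a_i, a_n, a_q (5 so far).
No other element is forced below a_s by the given relations, so the count is 5.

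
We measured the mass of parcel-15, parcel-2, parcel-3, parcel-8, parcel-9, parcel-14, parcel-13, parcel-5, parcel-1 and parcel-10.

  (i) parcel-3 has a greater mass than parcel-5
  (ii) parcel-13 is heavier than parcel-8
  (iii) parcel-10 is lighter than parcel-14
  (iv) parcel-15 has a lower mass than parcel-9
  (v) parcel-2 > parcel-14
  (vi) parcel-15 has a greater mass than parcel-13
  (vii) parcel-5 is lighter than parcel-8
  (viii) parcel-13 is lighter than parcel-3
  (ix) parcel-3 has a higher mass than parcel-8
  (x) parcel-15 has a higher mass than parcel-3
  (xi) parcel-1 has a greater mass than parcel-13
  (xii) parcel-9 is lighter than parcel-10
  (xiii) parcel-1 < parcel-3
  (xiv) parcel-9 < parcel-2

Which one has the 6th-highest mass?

parcel-3

Piecing the relations together gives one ordering: parcel-5 < parcel-8 < parcel-13 < parcel-1 < parcel-3 < parcel-15 < parcel-9 < parcel-10 < parcel-14 < parcel-2.
Counting 6 from the largest end gives parcel-3.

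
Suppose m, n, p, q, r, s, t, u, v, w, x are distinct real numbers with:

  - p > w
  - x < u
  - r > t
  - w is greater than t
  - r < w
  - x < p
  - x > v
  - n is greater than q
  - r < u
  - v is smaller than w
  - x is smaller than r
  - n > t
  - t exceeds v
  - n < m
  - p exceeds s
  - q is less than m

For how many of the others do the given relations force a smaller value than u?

4

The elements the relations force below u are v, t, x, r — no chain reaches any other.
That is 4.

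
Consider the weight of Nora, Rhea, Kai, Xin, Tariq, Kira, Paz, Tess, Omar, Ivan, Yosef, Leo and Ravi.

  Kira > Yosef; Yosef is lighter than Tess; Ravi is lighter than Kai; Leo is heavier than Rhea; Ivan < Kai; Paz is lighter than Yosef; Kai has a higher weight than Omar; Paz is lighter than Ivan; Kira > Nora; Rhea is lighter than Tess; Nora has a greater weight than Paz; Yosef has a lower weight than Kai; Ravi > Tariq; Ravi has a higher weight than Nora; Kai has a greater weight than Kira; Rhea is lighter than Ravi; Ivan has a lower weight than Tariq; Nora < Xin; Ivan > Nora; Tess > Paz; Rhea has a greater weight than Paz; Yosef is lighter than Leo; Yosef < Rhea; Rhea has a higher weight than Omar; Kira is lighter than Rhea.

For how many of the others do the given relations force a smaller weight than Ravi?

8

The elements the relations force below Ravi are Paz, Omar, Yosef, Nora, Kira, Ivan, Rhea, Tariq — no chain reaches any other.
That is 8.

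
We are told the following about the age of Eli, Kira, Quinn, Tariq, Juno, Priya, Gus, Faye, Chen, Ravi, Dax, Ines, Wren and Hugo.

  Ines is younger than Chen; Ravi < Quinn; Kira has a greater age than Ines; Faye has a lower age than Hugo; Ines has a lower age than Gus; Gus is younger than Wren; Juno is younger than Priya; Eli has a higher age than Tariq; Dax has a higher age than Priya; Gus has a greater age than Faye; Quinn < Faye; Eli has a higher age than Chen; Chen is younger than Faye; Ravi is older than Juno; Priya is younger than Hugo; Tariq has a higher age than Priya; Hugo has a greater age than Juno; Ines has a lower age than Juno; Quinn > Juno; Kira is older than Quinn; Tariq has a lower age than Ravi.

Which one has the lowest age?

Chaining upward from Ines: directly above it, Chen, Juno, Gus, Kira; then Priya, Ravi, Quinn, Eli, Faye, Wren, Hugo; then Dax, Tariq.
That covers every other element, and nothing is given below Ines, so Ines is the lowest age.

Ines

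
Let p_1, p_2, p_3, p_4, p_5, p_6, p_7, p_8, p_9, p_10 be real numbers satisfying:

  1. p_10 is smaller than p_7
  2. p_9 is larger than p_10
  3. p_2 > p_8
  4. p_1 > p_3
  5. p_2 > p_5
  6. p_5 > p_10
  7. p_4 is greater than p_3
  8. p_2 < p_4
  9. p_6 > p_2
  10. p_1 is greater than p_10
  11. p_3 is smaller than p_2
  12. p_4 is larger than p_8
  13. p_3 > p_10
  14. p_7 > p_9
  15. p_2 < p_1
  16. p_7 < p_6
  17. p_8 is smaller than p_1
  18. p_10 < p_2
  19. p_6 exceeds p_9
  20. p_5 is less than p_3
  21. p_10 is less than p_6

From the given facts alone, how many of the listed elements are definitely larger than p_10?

8

The elements the relations force above p_10 are p_9, p_5, p_3, p_2, p_4, p_7, p_6, p_1 — no chain reaches any other.
That is 8.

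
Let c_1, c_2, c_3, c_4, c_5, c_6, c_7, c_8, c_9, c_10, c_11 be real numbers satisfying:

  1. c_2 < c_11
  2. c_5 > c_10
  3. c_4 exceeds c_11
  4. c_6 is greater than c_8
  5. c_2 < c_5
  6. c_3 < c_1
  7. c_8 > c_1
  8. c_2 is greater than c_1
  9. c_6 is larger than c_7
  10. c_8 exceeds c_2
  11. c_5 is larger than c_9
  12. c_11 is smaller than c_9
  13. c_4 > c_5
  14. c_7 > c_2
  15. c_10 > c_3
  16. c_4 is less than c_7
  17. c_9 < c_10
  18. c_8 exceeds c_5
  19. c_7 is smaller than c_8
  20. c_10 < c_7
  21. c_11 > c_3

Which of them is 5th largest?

c_5

Chaining the given pairs: c_3 < c_1 < c_2 < c_11 < c_9 < c_10 < c_5 < c_4 < c_7 < c_8 < c_6.
Counting 5 from the largest end gives c_5.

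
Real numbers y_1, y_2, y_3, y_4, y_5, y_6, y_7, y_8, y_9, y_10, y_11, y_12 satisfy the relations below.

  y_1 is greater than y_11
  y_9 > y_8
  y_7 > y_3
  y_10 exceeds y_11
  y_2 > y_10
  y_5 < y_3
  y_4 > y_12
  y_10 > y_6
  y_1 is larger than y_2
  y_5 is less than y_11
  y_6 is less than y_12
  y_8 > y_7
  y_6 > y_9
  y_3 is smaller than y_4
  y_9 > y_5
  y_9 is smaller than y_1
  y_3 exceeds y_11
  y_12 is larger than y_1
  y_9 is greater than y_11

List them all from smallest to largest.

The consecutive links are each given: y_5 < y_11; y_11 < y_3; y_3 < y_7; y_7 < y_8; y_8 < y_9; y_9 < y_6; y_6 < y_10; y_10 < y_2; y_2 < y_1; y_1 < y_12; y_12 < y_4.

y_5 < y_11 < y_3 < y_7 < y_8 < y_9 < y_6 < y_10 < y_2 < y_1 < y_12 < y_4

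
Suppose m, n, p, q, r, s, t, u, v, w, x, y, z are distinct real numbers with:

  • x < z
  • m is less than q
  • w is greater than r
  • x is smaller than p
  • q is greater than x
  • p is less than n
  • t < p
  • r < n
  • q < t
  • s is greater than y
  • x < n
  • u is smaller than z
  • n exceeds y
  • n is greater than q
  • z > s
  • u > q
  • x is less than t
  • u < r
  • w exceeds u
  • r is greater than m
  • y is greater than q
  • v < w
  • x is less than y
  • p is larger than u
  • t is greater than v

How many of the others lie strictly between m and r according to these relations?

Chaining upward from m reaches: q, y, u, t, p, n, w, s, z.
Chaining downward from r reaches: x, q, u.
Strictly between m and r are those in both lists: q, u — 2 elements.

2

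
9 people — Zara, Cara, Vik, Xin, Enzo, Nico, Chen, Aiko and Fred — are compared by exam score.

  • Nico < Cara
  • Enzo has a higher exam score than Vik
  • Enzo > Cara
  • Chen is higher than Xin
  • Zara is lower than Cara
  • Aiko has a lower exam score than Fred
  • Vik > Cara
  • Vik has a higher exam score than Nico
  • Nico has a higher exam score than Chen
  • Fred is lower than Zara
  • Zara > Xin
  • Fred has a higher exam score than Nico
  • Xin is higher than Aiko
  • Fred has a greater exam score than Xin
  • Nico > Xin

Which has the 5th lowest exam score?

The consecutive relations fix a unique order: Aiko < Xin < Chen < Nico < Fred < Zara < Cara < Vik < Enzo.
The 5th smallest is Fred.

Fred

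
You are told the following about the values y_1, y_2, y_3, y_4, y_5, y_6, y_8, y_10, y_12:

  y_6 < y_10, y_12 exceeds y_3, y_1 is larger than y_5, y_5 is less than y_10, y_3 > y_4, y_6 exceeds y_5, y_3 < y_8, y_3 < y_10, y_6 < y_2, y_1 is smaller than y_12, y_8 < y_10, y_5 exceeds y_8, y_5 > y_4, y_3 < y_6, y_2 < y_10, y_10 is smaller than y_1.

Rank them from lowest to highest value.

y_4 < y_3 < y_8 < y_5 < y_6 < y_2 < y_10 < y_1 < y_12

The consecutive links are each given: y_4 < y_3; y_3 < y_8; y_8 < y_5; y_5 < y_6; y_6 < y_2; y_2 < y_10; y_10 < y_1; y_1 < y_12.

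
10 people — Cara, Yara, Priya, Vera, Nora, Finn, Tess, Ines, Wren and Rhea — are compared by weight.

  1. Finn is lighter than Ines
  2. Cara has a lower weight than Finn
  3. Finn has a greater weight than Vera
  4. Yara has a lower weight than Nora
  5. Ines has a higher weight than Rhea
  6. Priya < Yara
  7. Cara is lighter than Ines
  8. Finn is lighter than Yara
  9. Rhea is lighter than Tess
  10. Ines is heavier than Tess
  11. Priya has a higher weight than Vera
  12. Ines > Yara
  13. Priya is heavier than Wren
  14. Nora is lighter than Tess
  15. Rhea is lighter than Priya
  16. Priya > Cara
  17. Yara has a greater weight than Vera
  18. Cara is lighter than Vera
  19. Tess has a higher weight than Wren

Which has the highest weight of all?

Ines

Wren is not greatest since Wren < Tess; Rhea is not greatest since Rhea < Ines; Cara is not greatest since Cara < Finn; Vera is not greatest since Vera < Priya; Priya is not greatest since Priya < Yara; Finn is not greatest since Finn < Yara; Yara is not greatest since Yara < Nora; Nora is not greatest since Nora < Tess; Tess is not greatest since Tess < Ines.
Only Ines has nothing above it, so Ines is the highest weight.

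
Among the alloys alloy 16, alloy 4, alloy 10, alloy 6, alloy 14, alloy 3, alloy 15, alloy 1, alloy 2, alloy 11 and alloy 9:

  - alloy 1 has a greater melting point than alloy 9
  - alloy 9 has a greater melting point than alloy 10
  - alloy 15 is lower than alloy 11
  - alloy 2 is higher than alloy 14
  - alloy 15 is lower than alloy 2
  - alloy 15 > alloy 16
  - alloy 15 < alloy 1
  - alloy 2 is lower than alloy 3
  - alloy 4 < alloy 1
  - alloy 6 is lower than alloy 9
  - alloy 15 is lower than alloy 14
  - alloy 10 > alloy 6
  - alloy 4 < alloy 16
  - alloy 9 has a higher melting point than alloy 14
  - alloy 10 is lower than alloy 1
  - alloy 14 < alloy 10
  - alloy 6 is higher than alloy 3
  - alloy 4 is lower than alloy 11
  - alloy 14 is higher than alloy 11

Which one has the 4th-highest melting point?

alloy 6

Piecing the relations together gives one ordering: alloy 4 < alloy 16 < alloy 15 < alloy 11 < alloy 14 < alloy 2 < alloy 3 < alloy 6 < alloy 10 < alloy 9 < alloy 1.
Counting 4 from the largest end gives alloy 6.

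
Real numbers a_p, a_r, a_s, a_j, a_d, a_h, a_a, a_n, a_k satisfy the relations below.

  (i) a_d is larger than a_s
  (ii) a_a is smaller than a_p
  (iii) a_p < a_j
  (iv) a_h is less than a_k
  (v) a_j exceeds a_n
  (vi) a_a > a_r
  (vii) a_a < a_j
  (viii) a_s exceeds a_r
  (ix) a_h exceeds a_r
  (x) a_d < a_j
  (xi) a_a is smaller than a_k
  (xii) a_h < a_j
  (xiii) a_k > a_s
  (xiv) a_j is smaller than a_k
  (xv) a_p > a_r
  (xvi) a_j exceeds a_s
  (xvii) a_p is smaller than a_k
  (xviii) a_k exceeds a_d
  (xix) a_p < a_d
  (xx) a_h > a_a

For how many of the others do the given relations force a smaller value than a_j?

The elements the relations force below a_j are a_r, a_a, a_s, a_p, a_h, a_d, a_n — no chain reaches any other.
That is 7.

7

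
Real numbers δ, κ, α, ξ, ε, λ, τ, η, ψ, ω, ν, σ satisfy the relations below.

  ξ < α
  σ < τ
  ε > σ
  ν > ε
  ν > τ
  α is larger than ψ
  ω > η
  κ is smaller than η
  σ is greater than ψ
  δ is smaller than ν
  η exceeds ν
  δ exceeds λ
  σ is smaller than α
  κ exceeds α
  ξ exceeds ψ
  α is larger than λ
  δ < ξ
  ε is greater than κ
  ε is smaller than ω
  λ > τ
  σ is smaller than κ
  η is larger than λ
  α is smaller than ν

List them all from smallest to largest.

ψ < σ < τ < λ < δ < ξ < α < κ < ε < ν < η < ω

Nothing is placed below ψ, so it is least; from there ψ < σ; σ < τ; τ < λ; λ < δ; δ < ξ; ξ < α; α < κ; κ < ε; ε < ν; ν < η; η < ω, each given directly.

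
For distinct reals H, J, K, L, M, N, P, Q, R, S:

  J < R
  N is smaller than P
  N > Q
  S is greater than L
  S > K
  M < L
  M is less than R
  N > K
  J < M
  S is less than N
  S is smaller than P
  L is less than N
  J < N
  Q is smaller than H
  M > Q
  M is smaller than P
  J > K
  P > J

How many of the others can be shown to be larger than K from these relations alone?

7

Directly above K: J, S, N.
One step further: M, P, R (6 so far).
One step further: L (7 so far).
Nothing else is reachable above K; 7 in all.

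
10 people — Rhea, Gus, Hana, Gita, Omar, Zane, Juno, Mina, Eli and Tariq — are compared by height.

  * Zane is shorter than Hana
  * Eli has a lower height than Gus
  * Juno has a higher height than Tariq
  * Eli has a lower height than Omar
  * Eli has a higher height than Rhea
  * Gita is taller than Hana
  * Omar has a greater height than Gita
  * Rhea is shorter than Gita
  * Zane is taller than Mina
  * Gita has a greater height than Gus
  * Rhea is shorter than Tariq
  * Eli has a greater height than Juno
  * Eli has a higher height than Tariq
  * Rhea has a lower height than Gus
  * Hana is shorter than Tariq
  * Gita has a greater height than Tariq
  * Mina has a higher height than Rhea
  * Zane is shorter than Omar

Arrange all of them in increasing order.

Nothing is placed below Rhea, so it is least; from there Rhea < Mina; Mina < Zane; Zane < Hana; Hana < Tariq; Tariq < Juno; Juno < Eli; Eli < Gus; Gus < Gita; Gita < Omar, each given directly.

Rhea < Mina < Zane < Hana < Tariq < Juno < Eli < Gus < Gita < Omar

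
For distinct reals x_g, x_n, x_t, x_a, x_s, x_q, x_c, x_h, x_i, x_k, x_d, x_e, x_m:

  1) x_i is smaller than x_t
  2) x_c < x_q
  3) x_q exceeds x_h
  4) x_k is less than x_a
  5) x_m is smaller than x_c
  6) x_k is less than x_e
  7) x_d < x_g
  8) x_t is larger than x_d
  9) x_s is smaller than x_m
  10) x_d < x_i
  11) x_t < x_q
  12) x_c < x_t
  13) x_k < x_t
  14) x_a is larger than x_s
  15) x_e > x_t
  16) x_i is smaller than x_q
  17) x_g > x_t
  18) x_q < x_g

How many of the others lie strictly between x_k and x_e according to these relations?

The relations place x_k below x_e. An element lies strictly between them when it is forced above x_k and also forced below x_e.
Above x_k: {x_a, x_t, x_q, x_g}. Below x_e: {x_s, x_m, x_d, x_i, x_c, x_t}.
Intersection: {x_t} — 1.

1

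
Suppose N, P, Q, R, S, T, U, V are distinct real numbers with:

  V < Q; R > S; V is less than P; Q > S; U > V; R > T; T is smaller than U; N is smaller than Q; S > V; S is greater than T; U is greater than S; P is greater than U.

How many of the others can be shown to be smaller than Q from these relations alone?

4

From Q the given relations immediately reach N, V, S.
From those, T — 4 in total.
Nothing else is reachable below Q; 4 in all.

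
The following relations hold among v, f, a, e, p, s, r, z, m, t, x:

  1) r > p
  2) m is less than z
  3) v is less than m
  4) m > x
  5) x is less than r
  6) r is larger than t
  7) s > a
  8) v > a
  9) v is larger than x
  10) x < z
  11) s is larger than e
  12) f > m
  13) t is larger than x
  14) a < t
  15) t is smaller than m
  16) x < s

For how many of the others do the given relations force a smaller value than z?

5

Directly below z: x, m.
One step further: t, v (4 so far).
One step further: a (5 so far).
No other element is forced below z by the given relations, so the count is 5.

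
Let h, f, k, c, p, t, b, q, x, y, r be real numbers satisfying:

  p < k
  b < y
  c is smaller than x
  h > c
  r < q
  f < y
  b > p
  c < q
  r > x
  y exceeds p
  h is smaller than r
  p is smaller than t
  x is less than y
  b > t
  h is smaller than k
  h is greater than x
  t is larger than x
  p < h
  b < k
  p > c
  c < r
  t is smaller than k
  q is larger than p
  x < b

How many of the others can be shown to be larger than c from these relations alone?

9

Directly above c: p, x, h, r, q.
One step further: t, b, k, y (9 so far).
No other element is forced above c by the given relations, so the count is 9.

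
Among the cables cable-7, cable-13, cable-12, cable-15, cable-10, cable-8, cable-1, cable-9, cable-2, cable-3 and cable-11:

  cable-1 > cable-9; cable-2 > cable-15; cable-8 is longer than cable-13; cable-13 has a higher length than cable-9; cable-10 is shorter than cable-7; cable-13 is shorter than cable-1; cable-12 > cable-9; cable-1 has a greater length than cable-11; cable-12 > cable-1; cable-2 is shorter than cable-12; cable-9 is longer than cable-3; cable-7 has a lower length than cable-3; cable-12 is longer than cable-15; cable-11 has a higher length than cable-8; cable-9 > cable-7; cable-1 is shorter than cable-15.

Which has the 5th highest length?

cable-11

Piecing the relations together gives one ordering: cable-10 < cable-7 < cable-3 < cable-9 < cable-13 < cable-8 < cable-11 < cable-1 < cable-15 < cable-2 < cable-12.
The 5th largest is cable-11.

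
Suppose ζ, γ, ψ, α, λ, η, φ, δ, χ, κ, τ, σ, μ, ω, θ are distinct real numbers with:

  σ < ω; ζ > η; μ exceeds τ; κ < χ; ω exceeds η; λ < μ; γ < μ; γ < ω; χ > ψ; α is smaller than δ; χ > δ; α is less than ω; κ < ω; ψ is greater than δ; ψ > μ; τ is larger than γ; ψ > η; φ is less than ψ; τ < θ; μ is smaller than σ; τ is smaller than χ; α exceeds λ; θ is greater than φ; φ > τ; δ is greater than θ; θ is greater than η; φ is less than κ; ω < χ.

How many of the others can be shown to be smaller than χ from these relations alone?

13

From χ the given relations immediately reach τ, δ, κ, ω, ψ.
From those, η, γ, φ, μ, σ, θ, α — 12 in total.
From those, λ — 13 in total.
Nothing else is reachable below χ; 13 in all.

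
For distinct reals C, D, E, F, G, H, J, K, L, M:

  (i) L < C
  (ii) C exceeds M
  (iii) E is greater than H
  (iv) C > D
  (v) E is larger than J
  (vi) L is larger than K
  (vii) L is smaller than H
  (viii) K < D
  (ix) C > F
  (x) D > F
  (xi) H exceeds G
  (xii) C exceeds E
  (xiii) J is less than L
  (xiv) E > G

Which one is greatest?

C

K is not greatest since K < L; G is not greatest since G < H; F is not greatest since F < C; J is not greatest since J < L; L is not greatest since L < C; H is not greatest since H < E; E is not greatest since E < C; M is not greatest since M < C; D is not greatest since D < C.
Only C has nothing above it, so C is the greatest.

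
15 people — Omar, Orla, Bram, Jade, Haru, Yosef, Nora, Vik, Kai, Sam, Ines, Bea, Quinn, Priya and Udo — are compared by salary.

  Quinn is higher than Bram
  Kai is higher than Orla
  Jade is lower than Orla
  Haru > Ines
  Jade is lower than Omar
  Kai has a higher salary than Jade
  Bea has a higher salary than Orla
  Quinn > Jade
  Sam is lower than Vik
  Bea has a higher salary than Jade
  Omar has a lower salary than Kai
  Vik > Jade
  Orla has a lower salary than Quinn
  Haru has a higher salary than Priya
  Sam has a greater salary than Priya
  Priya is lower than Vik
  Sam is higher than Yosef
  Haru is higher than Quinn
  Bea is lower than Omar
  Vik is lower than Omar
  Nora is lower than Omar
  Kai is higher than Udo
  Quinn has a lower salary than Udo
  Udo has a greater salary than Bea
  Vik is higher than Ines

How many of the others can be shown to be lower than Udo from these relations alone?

The elements the relations force below Udo are Bram, Jade, Orla, Bea, Quinn — no chain reaches any other.
That is 5.

5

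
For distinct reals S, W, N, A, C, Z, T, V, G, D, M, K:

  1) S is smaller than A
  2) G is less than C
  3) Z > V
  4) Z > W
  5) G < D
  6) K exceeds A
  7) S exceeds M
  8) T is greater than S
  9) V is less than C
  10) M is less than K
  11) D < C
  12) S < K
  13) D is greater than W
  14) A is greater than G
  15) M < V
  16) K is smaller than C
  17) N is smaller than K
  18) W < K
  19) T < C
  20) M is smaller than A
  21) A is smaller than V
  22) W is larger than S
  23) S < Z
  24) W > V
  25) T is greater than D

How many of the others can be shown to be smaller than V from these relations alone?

From V the given relations immediately reach M, A.
From those, G, S — 4 in total.
No other element is forced below V by the given relations, so the count is 4.

4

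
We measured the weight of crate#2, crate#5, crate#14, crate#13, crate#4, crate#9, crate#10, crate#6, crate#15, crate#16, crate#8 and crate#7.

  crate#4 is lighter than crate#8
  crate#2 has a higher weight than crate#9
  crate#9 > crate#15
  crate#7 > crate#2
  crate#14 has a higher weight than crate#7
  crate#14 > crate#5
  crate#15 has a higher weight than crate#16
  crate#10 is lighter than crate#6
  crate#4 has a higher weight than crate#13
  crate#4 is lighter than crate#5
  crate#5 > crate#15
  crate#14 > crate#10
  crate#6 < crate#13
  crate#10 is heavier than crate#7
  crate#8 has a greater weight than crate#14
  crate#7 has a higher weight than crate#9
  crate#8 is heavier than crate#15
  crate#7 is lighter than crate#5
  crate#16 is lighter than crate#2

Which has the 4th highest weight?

Chaining the given pairs: crate#16 < crate#15 < crate#9 < crate#2 < crate#7 < crate#10 < crate#6 < crate#13 < crate#4 < crate#5 < crate#14 < crate#8.
The 4th largest is crate#4.

crate#4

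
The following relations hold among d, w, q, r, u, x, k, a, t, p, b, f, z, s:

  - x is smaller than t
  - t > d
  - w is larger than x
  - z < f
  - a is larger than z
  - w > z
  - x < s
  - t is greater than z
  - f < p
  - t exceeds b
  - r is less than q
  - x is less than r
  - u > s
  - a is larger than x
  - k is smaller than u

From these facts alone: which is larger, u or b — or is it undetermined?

undetermined

Following every chain through b: above b we get t.
u is not reached, and no chain runs the other way from u to b.
So the given relations leave the order of b and u undetermined.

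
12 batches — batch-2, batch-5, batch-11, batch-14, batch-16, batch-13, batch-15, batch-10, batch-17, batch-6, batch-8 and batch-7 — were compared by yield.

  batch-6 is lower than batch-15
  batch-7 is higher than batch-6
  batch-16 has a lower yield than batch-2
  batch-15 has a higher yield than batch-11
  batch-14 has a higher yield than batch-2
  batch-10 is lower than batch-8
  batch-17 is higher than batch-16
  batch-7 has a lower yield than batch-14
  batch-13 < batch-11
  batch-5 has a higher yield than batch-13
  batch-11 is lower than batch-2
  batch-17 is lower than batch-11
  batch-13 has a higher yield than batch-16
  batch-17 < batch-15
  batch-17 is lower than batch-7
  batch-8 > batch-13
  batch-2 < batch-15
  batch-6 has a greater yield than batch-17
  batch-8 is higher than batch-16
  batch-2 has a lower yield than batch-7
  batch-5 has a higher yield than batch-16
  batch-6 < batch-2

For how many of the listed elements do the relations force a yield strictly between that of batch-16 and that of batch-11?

The relations place batch-16 below batch-11. An element lies strictly between them when it is forced above batch-16 and also forced below batch-11.
Above batch-16: {batch-13, batch-5, batch-17, batch-6, batch-8, batch-2, batch-7, batch-14, batch-15}. Below batch-11: {batch-13, batch-17}.
Intersection: {batch-13, batch-17} — 2.

2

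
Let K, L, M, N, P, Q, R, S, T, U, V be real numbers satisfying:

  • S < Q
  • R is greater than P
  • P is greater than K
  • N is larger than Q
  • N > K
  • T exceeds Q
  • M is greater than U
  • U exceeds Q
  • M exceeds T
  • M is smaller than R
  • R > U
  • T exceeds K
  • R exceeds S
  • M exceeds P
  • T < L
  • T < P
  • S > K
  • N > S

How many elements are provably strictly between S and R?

5

The relations place S below R. An element lies strictly between them when it is forced above S and also forced below R.
Above S: {Q, T, P, L, N, U, M}. Below R: {K, Q, T, P, U, M}.
Intersection: {Q, T, P, U, M} — 5.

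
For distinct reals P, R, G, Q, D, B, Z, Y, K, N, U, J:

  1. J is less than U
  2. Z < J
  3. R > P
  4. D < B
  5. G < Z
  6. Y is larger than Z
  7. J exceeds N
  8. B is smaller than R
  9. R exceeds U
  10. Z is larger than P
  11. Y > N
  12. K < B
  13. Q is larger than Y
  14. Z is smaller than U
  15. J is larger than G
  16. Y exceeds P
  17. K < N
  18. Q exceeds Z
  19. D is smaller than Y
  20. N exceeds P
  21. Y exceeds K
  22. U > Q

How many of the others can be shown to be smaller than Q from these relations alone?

From Q the given relations immediately reach Z, Y.
From those, P, G, K, D, N — 7 in total.
No other element is forced below Q by the given relations, so the count is 7.

7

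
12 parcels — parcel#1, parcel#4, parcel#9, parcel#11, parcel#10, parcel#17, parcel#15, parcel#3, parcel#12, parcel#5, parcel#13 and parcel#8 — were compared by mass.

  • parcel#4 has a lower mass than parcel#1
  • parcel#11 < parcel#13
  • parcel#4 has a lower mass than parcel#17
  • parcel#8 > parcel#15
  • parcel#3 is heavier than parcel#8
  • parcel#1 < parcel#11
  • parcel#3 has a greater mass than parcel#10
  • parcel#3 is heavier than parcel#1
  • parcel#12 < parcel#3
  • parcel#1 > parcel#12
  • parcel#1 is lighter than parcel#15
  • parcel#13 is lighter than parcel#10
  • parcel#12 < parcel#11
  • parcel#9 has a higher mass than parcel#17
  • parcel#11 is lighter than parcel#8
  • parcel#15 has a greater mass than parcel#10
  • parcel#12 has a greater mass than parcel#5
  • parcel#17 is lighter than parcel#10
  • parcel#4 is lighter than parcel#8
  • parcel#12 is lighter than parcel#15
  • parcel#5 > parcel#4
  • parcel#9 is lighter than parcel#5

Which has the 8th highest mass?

Chaining the given pairs: parcel#4 < parcel#17 < parcel#9 < parcel#5 < parcel#12 < parcel#1 < parcel#11 < parcel#13 < parcel#10 < parcel#15 < parcel#8 < parcel#3.
The 8th largest is parcel#12.

parcel#12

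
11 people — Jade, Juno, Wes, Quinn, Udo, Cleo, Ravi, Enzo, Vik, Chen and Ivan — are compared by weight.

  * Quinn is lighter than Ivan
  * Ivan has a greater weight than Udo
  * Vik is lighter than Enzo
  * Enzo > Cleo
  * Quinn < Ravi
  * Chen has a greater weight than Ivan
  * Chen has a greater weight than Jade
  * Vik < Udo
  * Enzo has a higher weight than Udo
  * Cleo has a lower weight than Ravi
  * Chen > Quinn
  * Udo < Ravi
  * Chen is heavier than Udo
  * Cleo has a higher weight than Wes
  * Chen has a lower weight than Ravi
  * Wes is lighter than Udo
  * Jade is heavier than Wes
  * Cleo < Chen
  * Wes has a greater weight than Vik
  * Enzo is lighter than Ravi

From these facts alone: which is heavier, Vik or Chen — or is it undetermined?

Chen

Vik < Wes and Wes < Udo give Vik < Udo.
Then Udo < Ivan extends the chain to Ivan.
With Ivan < Chen: Vik < Wes < Udo < Ivan < Chen.
So Chen is heavier.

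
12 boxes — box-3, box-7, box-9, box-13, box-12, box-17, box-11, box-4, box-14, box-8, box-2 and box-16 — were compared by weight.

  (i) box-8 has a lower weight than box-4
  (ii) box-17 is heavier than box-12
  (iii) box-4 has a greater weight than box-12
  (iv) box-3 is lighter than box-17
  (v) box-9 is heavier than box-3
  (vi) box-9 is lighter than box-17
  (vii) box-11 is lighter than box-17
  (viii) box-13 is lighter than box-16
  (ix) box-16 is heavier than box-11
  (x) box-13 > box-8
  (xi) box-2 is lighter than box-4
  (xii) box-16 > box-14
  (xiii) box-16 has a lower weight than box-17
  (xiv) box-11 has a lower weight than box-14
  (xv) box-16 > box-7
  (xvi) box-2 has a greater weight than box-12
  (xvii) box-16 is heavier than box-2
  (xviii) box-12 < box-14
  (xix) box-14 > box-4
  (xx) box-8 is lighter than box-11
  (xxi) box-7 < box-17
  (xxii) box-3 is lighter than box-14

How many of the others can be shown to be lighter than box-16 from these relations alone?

9

From box-16 the given relations immediately reach box-2, box-7, box-13, box-11, box-14.
From those, box-8, box-12, box-3, box-4 — 9 in total.
No other element is forced below box-16 by the given relations, so the count is 9.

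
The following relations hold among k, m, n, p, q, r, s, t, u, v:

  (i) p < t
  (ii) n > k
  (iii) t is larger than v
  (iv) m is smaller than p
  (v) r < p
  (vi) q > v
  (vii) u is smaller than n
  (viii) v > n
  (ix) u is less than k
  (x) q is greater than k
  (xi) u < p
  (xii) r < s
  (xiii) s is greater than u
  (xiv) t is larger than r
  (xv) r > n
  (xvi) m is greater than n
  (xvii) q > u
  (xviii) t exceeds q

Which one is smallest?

k is not least since u < k; n is not least since k < n; r is not least since n < r; m is not least since n < m; s is not least since u < s; v is not least since n < v; p is not least since u < p; q is not least since v < q; t is not least since p < t.
Only u has nothing below it, so u is the smallest.

u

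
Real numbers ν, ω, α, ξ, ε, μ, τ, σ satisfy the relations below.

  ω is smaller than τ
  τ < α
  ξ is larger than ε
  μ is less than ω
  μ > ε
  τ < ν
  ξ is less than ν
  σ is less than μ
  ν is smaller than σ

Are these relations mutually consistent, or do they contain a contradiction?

inconsistent

We have τ < ν stated directly, yet also ν < σ < μ < ω < τ by chaining the others — so ν < τ. Contradiction.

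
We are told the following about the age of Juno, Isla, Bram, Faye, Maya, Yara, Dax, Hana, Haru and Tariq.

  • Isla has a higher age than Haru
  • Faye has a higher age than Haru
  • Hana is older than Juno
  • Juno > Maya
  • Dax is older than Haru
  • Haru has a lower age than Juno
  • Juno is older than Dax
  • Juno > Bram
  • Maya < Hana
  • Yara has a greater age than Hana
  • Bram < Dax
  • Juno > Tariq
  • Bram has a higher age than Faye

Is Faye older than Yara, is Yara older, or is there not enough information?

Yara

Faye < Bram and Bram < Dax give Faye < Dax.
With Dax < Juno: Faye < Bram < Dax < Juno.
Then Juno < Hana extends the chain to Hana.
With Hana < Yara: Faye < Bram < Dax < Juno < Hana < Yara.
So Yara is older.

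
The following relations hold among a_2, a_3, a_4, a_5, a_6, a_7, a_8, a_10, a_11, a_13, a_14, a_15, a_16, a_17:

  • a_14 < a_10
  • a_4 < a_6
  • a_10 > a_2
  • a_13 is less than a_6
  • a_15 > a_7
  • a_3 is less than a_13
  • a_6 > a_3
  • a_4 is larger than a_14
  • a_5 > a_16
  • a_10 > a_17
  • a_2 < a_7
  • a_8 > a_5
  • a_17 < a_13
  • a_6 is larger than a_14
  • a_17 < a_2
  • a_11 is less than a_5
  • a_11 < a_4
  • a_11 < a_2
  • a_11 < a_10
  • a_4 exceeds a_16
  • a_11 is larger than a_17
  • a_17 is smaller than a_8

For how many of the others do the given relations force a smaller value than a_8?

4

Directly below a_8: a_17, a_5.
One step further: a_16, a_11 (4 so far).
Nothing else is reachable below a_8; 4 in all.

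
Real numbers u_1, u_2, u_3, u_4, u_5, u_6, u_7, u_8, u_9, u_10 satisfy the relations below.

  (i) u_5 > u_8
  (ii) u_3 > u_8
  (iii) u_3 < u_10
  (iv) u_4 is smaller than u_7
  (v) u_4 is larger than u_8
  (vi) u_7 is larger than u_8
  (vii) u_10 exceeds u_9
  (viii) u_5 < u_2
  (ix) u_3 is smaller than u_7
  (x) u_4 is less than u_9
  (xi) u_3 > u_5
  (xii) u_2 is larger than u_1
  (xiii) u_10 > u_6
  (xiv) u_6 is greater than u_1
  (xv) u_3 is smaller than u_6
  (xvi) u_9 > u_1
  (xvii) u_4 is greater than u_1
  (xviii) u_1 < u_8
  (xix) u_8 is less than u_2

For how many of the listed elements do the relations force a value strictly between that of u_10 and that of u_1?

The relations place u_1 below u_10. An element lies strictly between them when it is forced above u_1 and also forced below u_10.
Above u_1: {u_8, u_5, u_3, u_4, u_2, u_6, u_7, u_9}. Below u_10: {u_8, u_5, u_3, u_4, u_6, u_9}.
Intersection: {u_8, u_5, u_3, u_4, u_6, u_9} — 6.

6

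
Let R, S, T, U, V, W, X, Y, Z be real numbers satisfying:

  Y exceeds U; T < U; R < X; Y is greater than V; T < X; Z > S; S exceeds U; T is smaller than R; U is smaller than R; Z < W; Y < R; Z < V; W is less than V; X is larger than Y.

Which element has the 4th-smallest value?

Z

The consecutive relations fix a unique order: T < U < S < Z < W < V < Y < R < X.
Counting 4 from the smallest end gives Z.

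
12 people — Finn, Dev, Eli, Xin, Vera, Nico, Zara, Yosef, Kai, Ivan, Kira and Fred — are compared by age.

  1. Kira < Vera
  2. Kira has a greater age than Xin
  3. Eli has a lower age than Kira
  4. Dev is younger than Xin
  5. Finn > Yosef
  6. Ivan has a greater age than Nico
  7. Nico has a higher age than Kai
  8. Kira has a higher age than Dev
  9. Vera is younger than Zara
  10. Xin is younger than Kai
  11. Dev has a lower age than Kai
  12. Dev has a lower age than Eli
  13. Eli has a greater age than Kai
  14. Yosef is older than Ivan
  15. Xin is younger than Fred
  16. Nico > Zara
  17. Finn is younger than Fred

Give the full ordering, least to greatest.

Dev < Xin < Kai < Eli < Kira < Vera < Zara < Nico < Ivan < Yosef < Finn < Fred

The consecutive links are each given: Dev < Xin; Xin < Kai; Kai < Eli; Eli < Kira; Kira < Vera; Vera < Zara; Zara < Nico; Nico < Ivan; Ivan < Yosef; Yosef < Finn; Finn < Fred.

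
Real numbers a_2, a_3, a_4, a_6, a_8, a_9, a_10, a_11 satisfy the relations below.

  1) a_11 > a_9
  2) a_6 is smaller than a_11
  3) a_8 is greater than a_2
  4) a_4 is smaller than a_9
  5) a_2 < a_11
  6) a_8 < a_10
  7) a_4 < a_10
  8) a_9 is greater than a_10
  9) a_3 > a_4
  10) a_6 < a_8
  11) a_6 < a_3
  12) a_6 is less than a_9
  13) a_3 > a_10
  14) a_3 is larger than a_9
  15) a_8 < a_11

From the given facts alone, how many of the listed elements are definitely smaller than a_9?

5

The elements the relations force below a_9 are a_6, a_4, a_2, a_8, a_10 — no chain reaches any other.
That is 5.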